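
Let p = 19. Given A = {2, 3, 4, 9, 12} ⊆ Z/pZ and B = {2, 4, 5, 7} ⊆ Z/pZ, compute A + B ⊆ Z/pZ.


Work in Z/19Z: reduce every sum a + b modulo 19.
Enumerate all 20 pairs:
a = 2: 2+2=4, 2+4=6, 2+5=7, 2+7=9
a = 3: 3+2=5, 3+4=7, 3+5=8, 3+7=10
a = 4: 4+2=6, 4+4=8, 4+5=9, 4+7=11
a = 9: 9+2=11, 9+4=13, 9+5=14, 9+7=16
a = 12: 12+2=14, 12+4=16, 12+5=17, 12+7=0
Distinct residues collected: {0, 4, 5, 6, 7, 8, 9, 10, 11, 13, 14, 16, 17}
|A + B| = 13 (out of 19 total residues).

A + B = {0, 4, 5, 6, 7, 8, 9, 10, 11, 13, 14, 16, 17}


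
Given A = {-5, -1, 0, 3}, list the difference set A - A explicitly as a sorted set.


A - A = {a - a' : a, a' ∈ A}.
Compute a - a' for each ordered pair (a, a'):
a = -5: -5--5=0, -5--1=-4, -5-0=-5, -5-3=-8
a = -1: -1--5=4, -1--1=0, -1-0=-1, -1-3=-4
a = 0: 0--5=5, 0--1=1, 0-0=0, 0-3=-3
a = 3: 3--5=8, 3--1=4, 3-0=3, 3-3=0
Collecting distinct values (and noting 0 appears from a-a):
A - A = {-8, -5, -4, -3, -1, 0, 1, 3, 4, 5, 8}
|A - A| = 11

A - A = {-8, -5, -4, -3, -1, 0, 1, 3, 4, 5, 8}


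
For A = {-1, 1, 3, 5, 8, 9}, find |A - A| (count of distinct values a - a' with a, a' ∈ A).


A - A = {a - a' : a, a' ∈ A}; |A| = 6.
Bounds: 2|A|-1 ≤ |A - A| ≤ |A|² - |A| + 1, i.e. 11 ≤ |A - A| ≤ 31.
Note: 0 ∈ A - A always (from a - a). The set is symmetric: if d ∈ A - A then -d ∈ A - A.
Enumerate nonzero differences d = a - a' with a > a' (then include -d):
Positive differences: {1, 2, 3, 4, 5, 6, 7, 8, 9, 10}
Full difference set: {0} ∪ (positive diffs) ∪ (negative diffs).
|A - A| = 1 + 2·10 = 21 (matches direct enumeration: 21).

|A - A| = 21


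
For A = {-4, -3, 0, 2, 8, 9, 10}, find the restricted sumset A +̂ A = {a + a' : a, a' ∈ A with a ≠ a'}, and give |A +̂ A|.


Restricted sumset: A +̂ A = {a + a' : a ∈ A, a' ∈ A, a ≠ a'}.
Equivalently, take A + A and drop any sum 2a that is achievable ONLY as a + a for a ∈ A (i.e. sums representable only with equal summands).
Enumerate pairs (a, a') with a < a' (symmetric, so each unordered pair gives one sum; this covers all a ≠ a'):
  -4 + -3 = -7
  -4 + 0 = -4
  -4 + 2 = -2
  -4 + 8 = 4
  -4 + 9 = 5
  -4 + 10 = 6
  -3 + 0 = -3
  -3 + 2 = -1
  -3 + 8 = 5
  -3 + 9 = 6
  -3 + 10 = 7
  0 + 2 = 2
  0 + 8 = 8
  0 + 9 = 9
  0 + 10 = 10
  2 + 8 = 10
  2 + 9 = 11
  2 + 10 = 12
  8 + 9 = 17
  8 + 10 = 18
  9 + 10 = 19
Collected distinct sums: {-7, -4, -3, -2, -1, 2, 4, 5, 6, 7, 8, 9, 10, 11, 12, 17, 18, 19}
|A +̂ A| = 18
(Reference bound: |A +̂ A| ≥ 2|A| - 3 for |A| ≥ 2, with |A| = 7 giving ≥ 11.)

|A +̂ A| = 18


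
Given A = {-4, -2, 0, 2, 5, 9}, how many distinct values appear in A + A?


A + A = {a + a' : a, a' ∈ A}; |A| = 6.
General bounds: 2|A| - 1 ≤ |A + A| ≤ |A|(|A|+1)/2, i.e. 11 ≤ |A + A| ≤ 21.
Lower bound 2|A|-1 is attained iff A is an arithmetic progression.
Enumerate sums a + a' for a ≤ a' (symmetric, so this suffices):
a = -4: -4+-4=-8, -4+-2=-6, -4+0=-4, -4+2=-2, -4+5=1, -4+9=5
a = -2: -2+-2=-4, -2+0=-2, -2+2=0, -2+5=3, -2+9=7
a = 0: 0+0=0, 0+2=2, 0+5=5, 0+9=9
a = 2: 2+2=4, 2+5=7, 2+9=11
a = 5: 5+5=10, 5+9=14
a = 9: 9+9=18
Distinct sums: {-8, -6, -4, -2, 0, 1, 2, 3, 4, 5, 7, 9, 10, 11, 14, 18}
|A + A| = 16

|A + A| = 16


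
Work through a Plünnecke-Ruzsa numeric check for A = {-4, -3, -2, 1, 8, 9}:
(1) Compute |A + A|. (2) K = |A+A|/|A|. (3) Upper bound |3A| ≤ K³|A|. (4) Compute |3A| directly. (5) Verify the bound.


|A| = 6.
Step 1: Compute A + A by enumerating all 36 pairs.
A + A = {-8, -7, -6, -5, -4, -3, -2, -1, 2, 4, 5, 6, 7, 9, 10, 16, 17, 18}, so |A + A| = 18.
Step 2: Doubling constant K = |A + A|/|A| = 18/6 = 18/6 ≈ 3.0000.
Step 3: Plünnecke-Ruzsa gives |3A| ≤ K³·|A| = (3.0000)³ · 6 ≈ 162.0000.
Step 4: Compute 3A = A + A + A directly by enumerating all triples (a,b,c) ∈ A³; |3A| = 35.
Step 5: Check 35 ≤ 162.0000? Yes ✓.

K = 18/6, Plünnecke-Ruzsa bound K³|A| ≈ 162.0000, |3A| = 35, inequality holds.


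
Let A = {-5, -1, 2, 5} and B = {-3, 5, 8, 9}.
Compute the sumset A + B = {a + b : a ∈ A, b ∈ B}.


A + B = {a + b : a ∈ A, b ∈ B}.
Enumerate all |A|·|B| = 4·4 = 16 pairs (a, b) and collect distinct sums.
a = -5: -5+-3=-8, -5+5=0, -5+8=3, -5+9=4
a = -1: -1+-3=-4, -1+5=4, -1+8=7, -1+9=8
a = 2: 2+-3=-1, 2+5=7, 2+8=10, 2+9=11
a = 5: 5+-3=2, 5+5=10, 5+8=13, 5+9=14
Collecting distinct sums: A + B = {-8, -4, -1, 0, 2, 3, 4, 7, 8, 10, 11, 13, 14}
|A + B| = 13

A + B = {-8, -4, -1, 0, 2, 3, 4, 7, 8, 10, 11, 13, 14}


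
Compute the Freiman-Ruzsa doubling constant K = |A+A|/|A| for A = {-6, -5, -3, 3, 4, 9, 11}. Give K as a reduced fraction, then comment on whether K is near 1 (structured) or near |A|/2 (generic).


|A| = 7.
Compute A + A by enumerating all 49 pairs.
A + A = {-12, -11, -10, -9, -8, -6, -3, -2, -1, 0, 1, 3, 4, 5, 6, 7, 8, 12, 13, 14, 15, 18, 20, 22}, so |A + A| = 24.
K = |A + A| / |A| = 24/7 (already in lowest terms) ≈ 3.4286.
Reference: AP of size 7 gives K = 13/7 ≈ 1.8571; a fully generic set of size 7 gives K ≈ 4.0000.

|A| = 7, |A + A| = 24, K = 24/7.


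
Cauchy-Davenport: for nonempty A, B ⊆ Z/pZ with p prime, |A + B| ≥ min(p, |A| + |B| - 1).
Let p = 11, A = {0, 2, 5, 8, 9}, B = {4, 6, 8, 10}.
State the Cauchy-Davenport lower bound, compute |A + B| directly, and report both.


Cauchy-Davenport: |A + B| ≥ min(p, |A| + |B| - 1) for A, B nonempty in Z/pZ.
|A| = 5, |B| = 4, p = 11.
CD lower bound = min(11, 5 + 4 - 1) = min(11, 8) = 8.
Compute A + B mod 11 directly:
a = 0: 0+4=4, 0+6=6, 0+8=8, 0+10=10
a = 2: 2+4=6, 2+6=8, 2+8=10, 2+10=1
a = 5: 5+4=9, 5+6=0, 5+8=2, 5+10=4
a = 8: 8+4=1, 8+6=3, 8+8=5, 8+10=7
a = 9: 9+4=2, 9+6=4, 9+8=6, 9+10=8
A + B = {0, 1, 2, 3, 4, 5, 6, 7, 8, 9, 10}, so |A + B| = 11.
Verify: 11 ≥ 8? Yes ✓.

CD lower bound = 8, actual |A + B| = 11.


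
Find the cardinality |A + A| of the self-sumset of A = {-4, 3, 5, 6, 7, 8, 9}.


A + A = {a + a' : a, a' ∈ A}; |A| = 7.
General bounds: 2|A| - 1 ≤ |A + A| ≤ |A|(|A|+1)/2, i.e. 13 ≤ |A + A| ≤ 28.
Lower bound 2|A|-1 is attained iff A is an arithmetic progression.
Enumerate sums a + a' for a ≤ a' (symmetric, so this suffices):
a = -4: -4+-4=-8, -4+3=-1, -4+5=1, -4+6=2, -4+7=3, -4+8=4, -4+9=5
a = 3: 3+3=6, 3+5=8, 3+6=9, 3+7=10, 3+8=11, 3+9=12
a = 5: 5+5=10, 5+6=11, 5+7=12, 5+8=13, 5+9=14
a = 6: 6+6=12, 6+7=13, 6+8=14, 6+9=15
a = 7: 7+7=14, 7+8=15, 7+9=16
a = 8: 8+8=16, 8+9=17
a = 9: 9+9=18
Distinct sums: {-8, -1, 1, 2, 3, 4, 5, 6, 8, 9, 10, 11, 12, 13, 14, 15, 16, 17, 18}
|A + A| = 19

|A + A| = 19


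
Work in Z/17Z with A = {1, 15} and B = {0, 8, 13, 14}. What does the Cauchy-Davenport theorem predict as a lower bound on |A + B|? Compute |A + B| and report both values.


Cauchy-Davenport: |A + B| ≥ min(p, |A| + |B| - 1) for A, B nonempty in Z/pZ.
|A| = 2, |B| = 4, p = 17.
CD lower bound = min(17, 2 + 4 - 1) = min(17, 5) = 5.
Compute A + B mod 17 directly:
a = 1: 1+0=1, 1+8=9, 1+13=14, 1+14=15
a = 15: 15+0=15, 15+8=6, 15+13=11, 15+14=12
A + B = {1, 6, 9, 11, 12, 14, 15}, so |A + B| = 7.
Verify: 7 ≥ 5? Yes ✓.

CD lower bound = 5, actual |A + B| = 7.


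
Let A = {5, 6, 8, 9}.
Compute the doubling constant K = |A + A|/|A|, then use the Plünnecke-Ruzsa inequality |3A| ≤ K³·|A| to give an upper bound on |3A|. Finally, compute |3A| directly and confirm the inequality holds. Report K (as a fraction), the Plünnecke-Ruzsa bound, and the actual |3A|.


|A| = 4.
Step 1: Compute A + A by enumerating all 16 pairs.
A + A = {10, 11, 12, 13, 14, 15, 16, 17, 18}, so |A + A| = 9.
Step 2: Doubling constant K = |A + A|/|A| = 9/4 = 9/4 ≈ 2.2500.
Step 3: Plünnecke-Ruzsa gives |3A| ≤ K³·|A| = (2.2500)³ · 4 ≈ 45.5625.
Step 4: Compute 3A = A + A + A directly by enumerating all triples (a,b,c) ∈ A³; |3A| = 13.
Step 5: Check 13 ≤ 45.5625? Yes ✓.

K = 9/4, Plünnecke-Ruzsa bound K³|A| ≈ 45.5625, |3A| = 13, inequality holds.


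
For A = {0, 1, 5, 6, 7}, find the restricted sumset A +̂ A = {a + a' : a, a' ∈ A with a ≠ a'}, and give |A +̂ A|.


Restricted sumset: A +̂ A = {a + a' : a ∈ A, a' ∈ A, a ≠ a'}.
Equivalently, take A + A and drop any sum 2a that is achievable ONLY as a + a for a ∈ A (i.e. sums representable only with equal summands).
Enumerate pairs (a, a') with a < a' (symmetric, so each unordered pair gives one sum; this covers all a ≠ a'):
  0 + 1 = 1
  0 + 5 = 5
  0 + 6 = 6
  0 + 7 = 7
  1 + 5 = 6
  1 + 6 = 7
  1 + 7 = 8
  5 + 6 = 11
  5 + 7 = 12
  6 + 7 = 13
Collected distinct sums: {1, 5, 6, 7, 8, 11, 12, 13}
|A +̂ A| = 8
(Reference bound: |A +̂ A| ≥ 2|A| - 3 for |A| ≥ 2, with |A| = 5 giving ≥ 7.)

|A +̂ A| = 8


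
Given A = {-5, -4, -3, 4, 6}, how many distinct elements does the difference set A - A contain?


A - A = {a - a' : a, a' ∈ A}; |A| = 5.
Bounds: 2|A|-1 ≤ |A - A| ≤ |A|² - |A| + 1, i.e. 9 ≤ |A - A| ≤ 21.
Note: 0 ∈ A - A always (from a - a). The set is symmetric: if d ∈ A - A then -d ∈ A - A.
Enumerate nonzero differences d = a - a' with a > a' (then include -d):
Positive differences: {1, 2, 7, 8, 9, 10, 11}
Full difference set: {0} ∪ (positive diffs) ∪ (negative diffs).
|A - A| = 1 + 2·7 = 15 (matches direct enumeration: 15).

|A - A| = 15


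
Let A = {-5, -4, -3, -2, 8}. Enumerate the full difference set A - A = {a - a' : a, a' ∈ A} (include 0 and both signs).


A - A = {a - a' : a, a' ∈ A}.
Compute a - a' for each ordered pair (a, a'):
a = -5: -5--5=0, -5--4=-1, -5--3=-2, -5--2=-3, -5-8=-13
a = -4: -4--5=1, -4--4=0, -4--3=-1, -4--2=-2, -4-8=-12
a = -3: -3--5=2, -3--4=1, -3--3=0, -3--2=-1, -3-8=-11
a = -2: -2--5=3, -2--4=2, -2--3=1, -2--2=0, -2-8=-10
a = 8: 8--5=13, 8--4=12, 8--3=11, 8--2=10, 8-8=0
Collecting distinct values (and noting 0 appears from a-a):
A - A = {-13, -12, -11, -10, -3, -2, -1, 0, 1, 2, 3, 10, 11, 12, 13}
|A - A| = 15

A - A = {-13, -12, -11, -10, -3, -2, -1, 0, 1, 2, 3, 10, 11, 12, 13}


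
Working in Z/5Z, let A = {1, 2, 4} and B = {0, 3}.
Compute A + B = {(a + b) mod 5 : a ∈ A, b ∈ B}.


Work in Z/5Z: reduce every sum a + b modulo 5.
Enumerate all 6 pairs:
a = 1: 1+0=1, 1+3=4
a = 2: 2+0=2, 2+3=0
a = 4: 4+0=4, 4+3=2
Distinct residues collected: {0, 1, 2, 4}
|A + B| = 4 (out of 5 total residues).

A + B = {0, 1, 2, 4}


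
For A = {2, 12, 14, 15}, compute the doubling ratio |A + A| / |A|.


|A| = 4.
Compute A + A by enumerating all 16 pairs.
A + A = {4, 14, 16, 17, 24, 26, 27, 28, 29, 30}, so |A + A| = 10.
K = |A + A| / |A| = 10/4 = 5/2 ≈ 2.5000.
Reference: AP of size 4 gives K = 7/4 ≈ 1.7500; a fully generic set of size 4 gives K ≈ 2.5000.

|A| = 4, |A + A| = 10, K = 10/4 = 5/2.


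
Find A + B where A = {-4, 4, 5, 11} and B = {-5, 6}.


A + B = {a + b : a ∈ A, b ∈ B}.
Enumerate all |A|·|B| = 4·2 = 8 pairs (a, b) and collect distinct sums.
a = -4: -4+-5=-9, -4+6=2
a = 4: 4+-5=-1, 4+6=10
a = 5: 5+-5=0, 5+6=11
a = 11: 11+-5=6, 11+6=17
Collecting distinct sums: A + B = {-9, -1, 0, 2, 6, 10, 11, 17}
|A + B| = 8

A + B = {-9, -1, 0, 2, 6, 10, 11, 17}


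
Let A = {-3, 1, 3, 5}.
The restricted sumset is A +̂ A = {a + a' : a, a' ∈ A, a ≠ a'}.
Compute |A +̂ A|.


Restricted sumset: A +̂ A = {a + a' : a ∈ A, a' ∈ A, a ≠ a'}.
Equivalently, take A + A and drop any sum 2a that is achievable ONLY as a + a for a ∈ A (i.e. sums representable only with equal summands).
Enumerate pairs (a, a') with a < a' (symmetric, so each unordered pair gives one sum; this covers all a ≠ a'):
  -3 + 1 = -2
  -3 + 3 = 0
  -3 + 5 = 2
  1 + 3 = 4
  1 + 5 = 6
  3 + 5 = 8
Collected distinct sums: {-2, 0, 2, 4, 6, 8}
|A +̂ A| = 6
(Reference bound: |A +̂ A| ≥ 2|A| - 3 for |A| ≥ 2, with |A| = 4 giving ≥ 5.)

|A +̂ A| = 6


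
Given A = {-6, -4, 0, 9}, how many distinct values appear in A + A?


A + A = {a + a' : a, a' ∈ A}; |A| = 4.
General bounds: 2|A| - 1 ≤ |A + A| ≤ |A|(|A|+1)/2, i.e. 7 ≤ |A + A| ≤ 10.
Lower bound 2|A|-1 is attained iff A is an arithmetic progression.
Enumerate sums a + a' for a ≤ a' (symmetric, so this suffices):
a = -6: -6+-6=-12, -6+-4=-10, -6+0=-6, -6+9=3
a = -4: -4+-4=-8, -4+0=-4, -4+9=5
a = 0: 0+0=0, 0+9=9
a = 9: 9+9=18
Distinct sums: {-12, -10, -8, -6, -4, 0, 3, 5, 9, 18}
|A + A| = 10

|A + A| = 10


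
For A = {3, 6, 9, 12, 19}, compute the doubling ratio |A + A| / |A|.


|A| = 5.
Compute A + A by enumerating all 25 pairs.
A + A = {6, 9, 12, 15, 18, 21, 22, 24, 25, 28, 31, 38}, so |A + A| = 12.
K = |A + A| / |A| = 12/5 (already in lowest terms) ≈ 2.4000.
Reference: AP of size 5 gives K = 9/5 ≈ 1.8000; a fully generic set of size 5 gives K ≈ 3.0000.

|A| = 5, |A + A| = 12, K = 12/5.


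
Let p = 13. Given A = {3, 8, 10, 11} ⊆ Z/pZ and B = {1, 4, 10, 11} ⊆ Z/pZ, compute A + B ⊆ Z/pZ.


Work in Z/13Z: reduce every sum a + b modulo 13.
Enumerate all 16 pairs:
a = 3: 3+1=4, 3+4=7, 3+10=0, 3+11=1
a = 8: 8+1=9, 8+4=12, 8+10=5, 8+11=6
a = 10: 10+1=11, 10+4=1, 10+10=7, 10+11=8
a = 11: 11+1=12, 11+4=2, 11+10=8, 11+11=9
Distinct residues collected: {0, 1, 2, 4, 5, 6, 7, 8, 9, 11, 12}
|A + B| = 11 (out of 13 total residues).

A + B = {0, 1, 2, 4, 5, 6, 7, 8, 9, 11, 12}


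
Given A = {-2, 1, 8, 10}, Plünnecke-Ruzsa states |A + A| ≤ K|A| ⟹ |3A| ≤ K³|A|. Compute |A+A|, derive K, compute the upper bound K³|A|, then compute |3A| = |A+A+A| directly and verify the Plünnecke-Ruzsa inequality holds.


|A| = 4.
Step 1: Compute A + A by enumerating all 16 pairs.
A + A = {-4, -1, 2, 6, 8, 9, 11, 16, 18, 20}, so |A + A| = 10.
Step 2: Doubling constant K = |A + A|/|A| = 10/4 = 10/4 ≈ 2.5000.
Step 3: Plünnecke-Ruzsa gives |3A| ≤ K³·|A| = (2.5000)³ · 4 ≈ 62.5000.
Step 4: Compute 3A = A + A + A directly by enumerating all triples (a,b,c) ∈ A³; |3A| = 20.
Step 5: Check 20 ≤ 62.5000? Yes ✓.

K = 10/4, Plünnecke-Ruzsa bound K³|A| ≈ 62.5000, |3A| = 20, inequality holds.


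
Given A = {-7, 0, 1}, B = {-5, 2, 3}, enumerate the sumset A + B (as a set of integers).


A + B = {a + b : a ∈ A, b ∈ B}.
Enumerate all |A|·|B| = 3·3 = 9 pairs (a, b) and collect distinct sums.
a = -7: -7+-5=-12, -7+2=-5, -7+3=-4
a = 0: 0+-5=-5, 0+2=2, 0+3=3
a = 1: 1+-5=-4, 1+2=3, 1+3=4
Collecting distinct sums: A + B = {-12, -5, -4, 2, 3, 4}
|A + B| = 6

A + B = {-12, -5, -4, 2, 3, 4}


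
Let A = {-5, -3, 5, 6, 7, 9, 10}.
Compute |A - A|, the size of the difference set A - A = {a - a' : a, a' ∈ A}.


A - A = {a - a' : a, a' ∈ A}; |A| = 7.
Bounds: 2|A|-1 ≤ |A - A| ≤ |A|² - |A| + 1, i.e. 13 ≤ |A - A| ≤ 43.
Note: 0 ∈ A - A always (from a - a). The set is symmetric: if d ∈ A - A then -d ∈ A - A.
Enumerate nonzero differences d = a - a' with a > a' (then include -d):
Positive differences: {1, 2, 3, 4, 5, 8, 9, 10, 11, 12, 13, 14, 15}
Full difference set: {0} ∪ (positive diffs) ∪ (negative diffs).
|A - A| = 1 + 2·13 = 27 (matches direct enumeration: 27).

|A - A| = 27


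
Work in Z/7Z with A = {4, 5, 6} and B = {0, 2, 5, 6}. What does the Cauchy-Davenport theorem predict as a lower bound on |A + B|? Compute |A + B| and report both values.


Cauchy-Davenport: |A + B| ≥ min(p, |A| + |B| - 1) for A, B nonempty in Z/pZ.
|A| = 3, |B| = 4, p = 7.
CD lower bound = min(7, 3 + 4 - 1) = min(7, 6) = 6.
Compute A + B mod 7 directly:
a = 4: 4+0=4, 4+2=6, 4+5=2, 4+6=3
a = 5: 5+0=5, 5+2=0, 5+5=3, 5+6=4
a = 6: 6+0=6, 6+2=1, 6+5=4, 6+6=5
A + B = {0, 1, 2, 3, 4, 5, 6}, so |A + B| = 7.
Verify: 7 ≥ 6? Yes ✓.

CD lower bound = 6, actual |A + B| = 7.


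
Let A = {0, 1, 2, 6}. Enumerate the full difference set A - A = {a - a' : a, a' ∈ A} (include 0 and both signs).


A - A = {a - a' : a, a' ∈ A}.
Compute a - a' for each ordered pair (a, a'):
a = 0: 0-0=0, 0-1=-1, 0-2=-2, 0-6=-6
a = 1: 1-0=1, 1-1=0, 1-2=-1, 1-6=-5
a = 2: 2-0=2, 2-1=1, 2-2=0, 2-6=-4
a = 6: 6-0=6, 6-1=5, 6-2=4, 6-6=0
Collecting distinct values (and noting 0 appears from a-a):
A - A = {-6, -5, -4, -2, -1, 0, 1, 2, 4, 5, 6}
|A - A| = 11

A - A = {-6, -5, -4, -2, -1, 0, 1, 2, 4, 5, 6}


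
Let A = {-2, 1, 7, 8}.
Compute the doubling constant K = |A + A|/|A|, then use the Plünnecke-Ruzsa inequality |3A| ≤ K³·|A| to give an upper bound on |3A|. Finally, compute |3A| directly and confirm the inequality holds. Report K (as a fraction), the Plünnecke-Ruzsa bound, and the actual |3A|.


|A| = 4.
Step 1: Compute A + A by enumerating all 16 pairs.
A + A = {-4, -1, 2, 5, 6, 8, 9, 14, 15, 16}, so |A + A| = 10.
Step 2: Doubling constant K = |A + A|/|A| = 10/4 = 10/4 ≈ 2.5000.
Step 3: Plünnecke-Ruzsa gives |3A| ≤ K³·|A| = (2.5000)³ · 4 ≈ 62.5000.
Step 4: Compute 3A = A + A + A directly by enumerating all triples (a,b,c) ∈ A³; |3A| = 19.
Step 5: Check 19 ≤ 62.5000? Yes ✓.

K = 10/4, Plünnecke-Ruzsa bound K³|A| ≈ 62.5000, |3A| = 19, inequality holds.


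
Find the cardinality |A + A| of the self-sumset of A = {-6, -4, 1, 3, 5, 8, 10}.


A + A = {a + a' : a, a' ∈ A}; |A| = 7.
General bounds: 2|A| - 1 ≤ |A + A| ≤ |A|(|A|+1)/2, i.e. 13 ≤ |A + A| ≤ 28.
Lower bound 2|A|-1 is attained iff A is an arithmetic progression.
Enumerate sums a + a' for a ≤ a' (symmetric, so this suffices):
a = -6: -6+-6=-12, -6+-4=-10, -6+1=-5, -6+3=-3, -6+5=-1, -6+8=2, -6+10=4
a = -4: -4+-4=-8, -4+1=-3, -4+3=-1, -4+5=1, -4+8=4, -4+10=6
a = 1: 1+1=2, 1+3=4, 1+5=6, 1+8=9, 1+10=11
a = 3: 3+3=6, 3+5=8, 3+8=11, 3+10=13
a = 5: 5+5=10, 5+8=13, 5+10=15
a = 8: 8+8=16, 8+10=18
a = 10: 10+10=20
Distinct sums: {-12, -10, -8, -5, -3, -1, 1, 2, 4, 6, 8, 9, 10, 11, 13, 15, 16, 18, 20}
|A + A| = 19

|A + A| = 19


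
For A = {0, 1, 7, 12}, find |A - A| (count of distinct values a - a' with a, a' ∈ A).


A - A = {a - a' : a, a' ∈ A}; |A| = 4.
Bounds: 2|A|-1 ≤ |A - A| ≤ |A|² - |A| + 1, i.e. 7 ≤ |A - A| ≤ 13.
Note: 0 ∈ A - A always (from a - a). The set is symmetric: if d ∈ A - A then -d ∈ A - A.
Enumerate nonzero differences d = a - a' with a > a' (then include -d):
Positive differences: {1, 5, 6, 7, 11, 12}
Full difference set: {0} ∪ (positive diffs) ∪ (negative diffs).
|A - A| = 1 + 2·6 = 13 (matches direct enumeration: 13).

|A - A| = 13


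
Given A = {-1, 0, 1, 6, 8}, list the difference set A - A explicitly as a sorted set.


A - A = {a - a' : a, a' ∈ A}.
Compute a - a' for each ordered pair (a, a'):
a = -1: -1--1=0, -1-0=-1, -1-1=-2, -1-6=-7, -1-8=-9
a = 0: 0--1=1, 0-0=0, 0-1=-1, 0-6=-6, 0-8=-8
a = 1: 1--1=2, 1-0=1, 1-1=0, 1-6=-5, 1-8=-7
a = 6: 6--1=7, 6-0=6, 6-1=5, 6-6=0, 6-8=-2
a = 8: 8--1=9, 8-0=8, 8-1=7, 8-6=2, 8-8=0
Collecting distinct values (and noting 0 appears from a-a):
A - A = {-9, -8, -7, -6, -5, -2, -1, 0, 1, 2, 5, 6, 7, 8, 9}
|A - A| = 15

A - A = {-9, -8, -7, -6, -5, -2, -1, 0, 1, 2, 5, 6, 7, 8, 9}


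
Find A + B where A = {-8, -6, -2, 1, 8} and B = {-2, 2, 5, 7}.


A + B = {a + b : a ∈ A, b ∈ B}.
Enumerate all |A|·|B| = 5·4 = 20 pairs (a, b) and collect distinct sums.
a = -8: -8+-2=-10, -8+2=-6, -8+5=-3, -8+7=-1
a = -6: -6+-2=-8, -6+2=-4, -6+5=-1, -6+7=1
a = -2: -2+-2=-4, -2+2=0, -2+5=3, -2+7=5
a = 1: 1+-2=-1, 1+2=3, 1+5=6, 1+7=8
a = 8: 8+-2=6, 8+2=10, 8+5=13, 8+7=15
Collecting distinct sums: A + B = {-10, -8, -6, -4, -3, -1, 0, 1, 3, 5, 6, 8, 10, 13, 15}
|A + B| = 15

A + B = {-10, -8, -6, -4, -3, -1, 0, 1, 3, 5, 6, 8, 10, 13, 15}


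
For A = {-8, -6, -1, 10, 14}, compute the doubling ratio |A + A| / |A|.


|A| = 5.
Compute A + A by enumerating all 25 pairs.
A + A = {-16, -14, -12, -9, -7, -2, 2, 4, 6, 8, 9, 13, 20, 24, 28}, so |A + A| = 15.
K = |A + A| / |A| = 15/5 = 3/1 ≈ 3.0000.
Reference: AP of size 5 gives K = 9/5 ≈ 1.8000; a fully generic set of size 5 gives K ≈ 3.0000.

|A| = 5, |A + A| = 15, K = 15/5 = 3/1.


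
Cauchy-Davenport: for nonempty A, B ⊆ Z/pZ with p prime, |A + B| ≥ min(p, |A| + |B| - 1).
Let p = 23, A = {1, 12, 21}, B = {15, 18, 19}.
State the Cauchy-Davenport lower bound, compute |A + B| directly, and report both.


Cauchy-Davenport: |A + B| ≥ min(p, |A| + |B| - 1) for A, B nonempty in Z/pZ.
|A| = 3, |B| = 3, p = 23.
CD lower bound = min(23, 3 + 3 - 1) = min(23, 5) = 5.
Compute A + B mod 23 directly:
a = 1: 1+15=16, 1+18=19, 1+19=20
a = 12: 12+15=4, 12+18=7, 12+19=8
a = 21: 21+15=13, 21+18=16, 21+19=17
A + B = {4, 7, 8, 13, 16, 17, 19, 20}, so |A + B| = 8.
Verify: 8 ≥ 5? Yes ✓.

CD lower bound = 5, actual |A + B| = 8.


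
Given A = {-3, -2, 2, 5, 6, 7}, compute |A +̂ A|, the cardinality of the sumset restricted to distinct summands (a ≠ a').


Restricted sumset: A +̂ A = {a + a' : a ∈ A, a' ∈ A, a ≠ a'}.
Equivalently, take A + A and drop any sum 2a that is achievable ONLY as a + a for a ∈ A (i.e. sums representable only with equal summands).
Enumerate pairs (a, a') with a < a' (symmetric, so each unordered pair gives one sum; this covers all a ≠ a'):
  -3 + -2 = -5
  -3 + 2 = -1
  -3 + 5 = 2
  -3 + 6 = 3
  -3 + 7 = 4
  -2 + 2 = 0
  -2 + 5 = 3
  -2 + 6 = 4
  -2 + 7 = 5
  2 + 5 = 7
  2 + 6 = 8
  2 + 7 = 9
  5 + 6 = 11
  5 + 7 = 12
  6 + 7 = 13
Collected distinct sums: {-5, -1, 0, 2, 3, 4, 5, 7, 8, 9, 11, 12, 13}
|A +̂ A| = 13
(Reference bound: |A +̂ A| ≥ 2|A| - 3 for |A| ≥ 2, with |A| = 6 giving ≥ 9.)

|A +̂ A| = 13


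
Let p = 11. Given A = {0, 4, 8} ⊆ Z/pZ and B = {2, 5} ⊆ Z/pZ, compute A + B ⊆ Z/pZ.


Work in Z/11Z: reduce every sum a + b modulo 11.
Enumerate all 6 pairs:
a = 0: 0+2=2, 0+5=5
a = 4: 4+2=6, 4+5=9
a = 8: 8+2=10, 8+5=2
Distinct residues collected: {2, 5, 6, 9, 10}
|A + B| = 5 (out of 11 total residues).

A + B = {2, 5, 6, 9, 10}


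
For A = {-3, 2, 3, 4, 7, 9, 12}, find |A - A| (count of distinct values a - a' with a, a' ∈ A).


A - A = {a - a' : a, a' ∈ A}; |A| = 7.
Bounds: 2|A|-1 ≤ |A - A| ≤ |A|² - |A| + 1, i.e. 13 ≤ |A - A| ≤ 43.
Note: 0 ∈ A - A always (from a - a). The set is symmetric: if d ∈ A - A then -d ∈ A - A.
Enumerate nonzero differences d = a - a' with a > a' (then include -d):
Positive differences: {1, 2, 3, 4, 5, 6, 7, 8, 9, 10, 12, 15}
Full difference set: {0} ∪ (positive diffs) ∪ (negative diffs).
|A - A| = 1 + 2·12 = 25 (matches direct enumeration: 25).

|A - A| = 25


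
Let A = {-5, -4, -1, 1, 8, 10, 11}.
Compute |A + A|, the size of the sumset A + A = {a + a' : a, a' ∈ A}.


A + A = {a + a' : a, a' ∈ A}; |A| = 7.
General bounds: 2|A| - 1 ≤ |A + A| ≤ |A|(|A|+1)/2, i.e. 13 ≤ |A + A| ≤ 28.
Lower bound 2|A|-1 is attained iff A is an arithmetic progression.
Enumerate sums a + a' for a ≤ a' (symmetric, so this suffices):
a = -5: -5+-5=-10, -5+-4=-9, -5+-1=-6, -5+1=-4, -5+8=3, -5+10=5, -5+11=6
a = -4: -4+-4=-8, -4+-1=-5, -4+1=-3, -4+8=4, -4+10=6, -4+11=7
a = -1: -1+-1=-2, -1+1=0, -1+8=7, -1+10=9, -1+11=10
a = 1: 1+1=2, 1+8=9, 1+10=11, 1+11=12
a = 8: 8+8=16, 8+10=18, 8+11=19
a = 10: 10+10=20, 10+11=21
a = 11: 11+11=22
Distinct sums: {-10, -9, -8, -6, -5, -4, -3, -2, 0, 2, 3, 4, 5, 6, 7, 9, 10, 11, 12, 16, 18, 19, 20, 21, 22}
|A + A| = 25

|A + A| = 25


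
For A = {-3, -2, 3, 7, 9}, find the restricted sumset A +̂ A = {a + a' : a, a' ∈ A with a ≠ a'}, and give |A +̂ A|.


Restricted sumset: A +̂ A = {a + a' : a ∈ A, a' ∈ A, a ≠ a'}.
Equivalently, take A + A and drop any sum 2a that is achievable ONLY as a + a for a ∈ A (i.e. sums representable only with equal summands).
Enumerate pairs (a, a') with a < a' (symmetric, so each unordered pair gives one sum; this covers all a ≠ a'):
  -3 + -2 = -5
  -3 + 3 = 0
  -3 + 7 = 4
  -3 + 9 = 6
  -2 + 3 = 1
  -2 + 7 = 5
  -2 + 9 = 7
  3 + 7 = 10
  3 + 9 = 12
  7 + 9 = 16
Collected distinct sums: {-5, 0, 1, 4, 5, 6, 7, 10, 12, 16}
|A +̂ A| = 10
(Reference bound: |A +̂ A| ≥ 2|A| - 3 for |A| ≥ 2, with |A| = 5 giving ≥ 7.)

|A +̂ A| = 10


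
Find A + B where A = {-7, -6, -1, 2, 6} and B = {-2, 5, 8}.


A + B = {a + b : a ∈ A, b ∈ B}.
Enumerate all |A|·|B| = 5·3 = 15 pairs (a, b) and collect distinct sums.
a = -7: -7+-2=-9, -7+5=-2, -7+8=1
a = -6: -6+-2=-8, -6+5=-1, -6+8=2
a = -1: -1+-2=-3, -1+5=4, -1+8=7
a = 2: 2+-2=0, 2+5=7, 2+8=10
a = 6: 6+-2=4, 6+5=11, 6+8=14
Collecting distinct sums: A + B = {-9, -8, -3, -2, -1, 0, 1, 2, 4, 7, 10, 11, 14}
|A + B| = 13

A + B = {-9, -8, -3, -2, -1, 0, 1, 2, 4, 7, 10, 11, 14}


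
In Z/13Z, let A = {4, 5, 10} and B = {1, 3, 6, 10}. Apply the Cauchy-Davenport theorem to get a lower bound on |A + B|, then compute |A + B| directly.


Cauchy-Davenport: |A + B| ≥ min(p, |A| + |B| - 1) for A, B nonempty in Z/pZ.
|A| = 3, |B| = 4, p = 13.
CD lower bound = min(13, 3 + 4 - 1) = min(13, 6) = 6.
Compute A + B mod 13 directly:
a = 4: 4+1=5, 4+3=7, 4+6=10, 4+10=1
a = 5: 5+1=6, 5+3=8, 5+6=11, 5+10=2
a = 10: 10+1=11, 10+3=0, 10+6=3, 10+10=7
A + B = {0, 1, 2, 3, 5, 6, 7, 8, 10, 11}, so |A + B| = 10.
Verify: 10 ≥ 6? Yes ✓.

CD lower bound = 6, actual |A + B| = 10.


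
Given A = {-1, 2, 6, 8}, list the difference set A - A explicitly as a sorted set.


A - A = {a - a' : a, a' ∈ A}.
Compute a - a' for each ordered pair (a, a'):
a = -1: -1--1=0, -1-2=-3, -1-6=-7, -1-8=-9
a = 2: 2--1=3, 2-2=0, 2-6=-4, 2-8=-6
a = 6: 6--1=7, 6-2=4, 6-6=0, 6-8=-2
a = 8: 8--1=9, 8-2=6, 8-6=2, 8-8=0
Collecting distinct values (and noting 0 appears from a-a):
A - A = {-9, -7, -6, -4, -3, -2, 0, 2, 3, 4, 6, 7, 9}
|A - A| = 13

A - A = {-9, -7, -6, -4, -3, -2, 0, 2, 3, 4, 6, 7, 9}


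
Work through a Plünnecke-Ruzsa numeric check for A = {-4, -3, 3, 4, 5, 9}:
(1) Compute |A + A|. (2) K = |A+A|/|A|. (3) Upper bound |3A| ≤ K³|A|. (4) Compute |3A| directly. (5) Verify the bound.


|A| = 6.
Step 1: Compute A + A by enumerating all 36 pairs.
A + A = {-8, -7, -6, -1, 0, 1, 2, 5, 6, 7, 8, 9, 10, 12, 13, 14, 18}, so |A + A| = 17.
Step 2: Doubling constant K = |A + A|/|A| = 17/6 = 17/6 ≈ 2.8333.
Step 3: Plünnecke-Ruzsa gives |3A| ≤ K³·|A| = (2.8333)³ · 6 ≈ 136.4722.
Step 4: Compute 3A = A + A + A directly by enumerating all triples (a,b,c) ∈ A³; |3A| = 32.
Step 5: Check 32 ≤ 136.4722? Yes ✓.

K = 17/6, Plünnecke-Ruzsa bound K³|A| ≈ 136.4722, |3A| = 32, inequality holds.


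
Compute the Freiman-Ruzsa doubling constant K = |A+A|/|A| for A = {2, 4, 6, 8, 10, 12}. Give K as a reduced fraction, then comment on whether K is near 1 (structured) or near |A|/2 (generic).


|A| = 6.
Compute A + A by enumerating all 36 pairs.
A + A = {4, 6, 8, 10, 12, 14, 16, 18, 20, 22, 24}, so |A + A| = 11.
K = |A + A| / |A| = 11/6 (already in lowest terms) ≈ 1.8333.
Reference: AP of size 6 gives K = 11/6 ≈ 1.8333; a fully generic set of size 6 gives K ≈ 3.5000.

|A| = 6, |A + A| = 11, K = 11/6.


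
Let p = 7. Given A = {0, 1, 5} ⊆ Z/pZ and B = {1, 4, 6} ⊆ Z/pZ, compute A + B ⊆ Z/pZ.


Work in Z/7Z: reduce every sum a + b modulo 7.
Enumerate all 9 pairs:
a = 0: 0+1=1, 0+4=4, 0+6=6
a = 1: 1+1=2, 1+4=5, 1+6=0
a = 5: 5+1=6, 5+4=2, 5+6=4
Distinct residues collected: {0, 1, 2, 4, 5, 6}
|A + B| = 6 (out of 7 total residues).

A + B = {0, 1, 2, 4, 5, 6}


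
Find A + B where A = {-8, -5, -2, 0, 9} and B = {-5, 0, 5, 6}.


A + B = {a + b : a ∈ A, b ∈ B}.
Enumerate all |A|·|B| = 5·4 = 20 pairs (a, b) and collect distinct sums.
a = -8: -8+-5=-13, -8+0=-8, -8+5=-3, -8+6=-2
a = -5: -5+-5=-10, -5+0=-5, -5+5=0, -5+6=1
a = -2: -2+-5=-7, -2+0=-2, -2+5=3, -2+6=4
a = 0: 0+-5=-5, 0+0=0, 0+5=5, 0+6=6
a = 9: 9+-5=4, 9+0=9, 9+5=14, 9+6=15
Collecting distinct sums: A + B = {-13, -10, -8, -7, -5, -3, -2, 0, 1, 3, 4, 5, 6, 9, 14, 15}
|A + B| = 16

A + B = {-13, -10, -8, -7, -5, -3, -2, 0, 1, 3, 4, 5, 6, 9, 14, 15}


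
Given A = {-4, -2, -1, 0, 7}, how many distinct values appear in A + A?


A + A = {a + a' : a, a' ∈ A}; |A| = 5.
General bounds: 2|A| - 1 ≤ |A + A| ≤ |A|(|A|+1)/2, i.e. 9 ≤ |A + A| ≤ 15.
Lower bound 2|A|-1 is attained iff A is an arithmetic progression.
Enumerate sums a + a' for a ≤ a' (symmetric, so this suffices):
a = -4: -4+-4=-8, -4+-2=-6, -4+-1=-5, -4+0=-4, -4+7=3
a = -2: -2+-2=-4, -2+-1=-3, -2+0=-2, -2+7=5
a = -1: -1+-1=-2, -1+0=-1, -1+7=6
a = 0: 0+0=0, 0+7=7
a = 7: 7+7=14
Distinct sums: {-8, -6, -5, -4, -3, -2, -1, 0, 3, 5, 6, 7, 14}
|A + A| = 13

|A + A| = 13


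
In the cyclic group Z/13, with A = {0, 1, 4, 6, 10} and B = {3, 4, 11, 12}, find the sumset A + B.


Work in Z/13Z: reduce every sum a + b modulo 13.
Enumerate all 20 pairs:
a = 0: 0+3=3, 0+4=4, 0+11=11, 0+12=12
a = 1: 1+3=4, 1+4=5, 1+11=12, 1+12=0
a = 4: 4+3=7, 4+4=8, 4+11=2, 4+12=3
a = 6: 6+3=9, 6+4=10, 6+11=4, 6+12=5
a = 10: 10+3=0, 10+4=1, 10+11=8, 10+12=9
Distinct residues collected: {0, 1, 2, 3, 4, 5, 7, 8, 9, 10, 11, 12}
|A + B| = 12 (out of 13 total residues).

A + B = {0, 1, 2, 3, 4, 5, 7, 8, 9, 10, 11, 12}


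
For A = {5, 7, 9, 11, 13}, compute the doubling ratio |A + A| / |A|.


|A| = 5.
Compute A + A by enumerating all 25 pairs.
A + A = {10, 12, 14, 16, 18, 20, 22, 24, 26}, so |A + A| = 9.
K = |A + A| / |A| = 9/5 (already in lowest terms) ≈ 1.8000.
Reference: AP of size 5 gives K = 9/5 ≈ 1.8000; a fully generic set of size 5 gives K ≈ 3.0000.

|A| = 5, |A + A| = 9, K = 9/5.


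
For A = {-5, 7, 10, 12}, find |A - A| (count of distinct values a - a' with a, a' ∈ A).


A - A = {a - a' : a, a' ∈ A}; |A| = 4.
Bounds: 2|A|-1 ≤ |A - A| ≤ |A|² - |A| + 1, i.e. 7 ≤ |A - A| ≤ 13.
Note: 0 ∈ A - A always (from a - a). The set is symmetric: if d ∈ A - A then -d ∈ A - A.
Enumerate nonzero differences d = a - a' with a > a' (then include -d):
Positive differences: {2, 3, 5, 12, 15, 17}
Full difference set: {0} ∪ (positive diffs) ∪ (negative diffs).
|A - A| = 1 + 2·6 = 13 (matches direct enumeration: 13).

|A - A| = 13


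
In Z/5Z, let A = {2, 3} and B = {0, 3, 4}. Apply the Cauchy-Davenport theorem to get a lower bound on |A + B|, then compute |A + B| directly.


Cauchy-Davenport: |A + B| ≥ min(p, |A| + |B| - 1) for A, B nonempty in Z/pZ.
|A| = 2, |B| = 3, p = 5.
CD lower bound = min(5, 2 + 3 - 1) = min(5, 4) = 4.
Compute A + B mod 5 directly:
a = 2: 2+0=2, 2+3=0, 2+4=1
a = 3: 3+0=3, 3+3=1, 3+4=2
A + B = {0, 1, 2, 3}, so |A + B| = 4.
Verify: 4 ≥ 4? Yes ✓.

CD lower bound = 4, actual |A + B| = 4.


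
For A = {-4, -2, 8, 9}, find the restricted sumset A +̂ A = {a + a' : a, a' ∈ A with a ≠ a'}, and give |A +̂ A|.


Restricted sumset: A +̂ A = {a + a' : a ∈ A, a' ∈ A, a ≠ a'}.
Equivalently, take A + A and drop any sum 2a that is achievable ONLY as a + a for a ∈ A (i.e. sums representable only with equal summands).
Enumerate pairs (a, a') with a < a' (symmetric, so each unordered pair gives one sum; this covers all a ≠ a'):
  -4 + -2 = -6
  -4 + 8 = 4
  -4 + 9 = 5
  -2 + 8 = 6
  -2 + 9 = 7
  8 + 9 = 17
Collected distinct sums: {-6, 4, 5, 6, 7, 17}
|A +̂ A| = 6
(Reference bound: |A +̂ A| ≥ 2|A| - 3 for |A| ≥ 2, with |A| = 4 giving ≥ 5.)

|A +̂ A| = 6


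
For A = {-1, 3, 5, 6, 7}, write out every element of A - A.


A - A = {a - a' : a, a' ∈ A}.
Compute a - a' for each ordered pair (a, a'):
a = -1: -1--1=0, -1-3=-4, -1-5=-6, -1-6=-7, -1-7=-8
a = 3: 3--1=4, 3-3=0, 3-5=-2, 3-6=-3, 3-7=-4
a = 5: 5--1=6, 5-3=2, 5-5=0, 5-6=-1, 5-7=-2
a = 6: 6--1=7, 6-3=3, 6-5=1, 6-6=0, 6-7=-1
a = 7: 7--1=8, 7-3=4, 7-5=2, 7-6=1, 7-7=0
Collecting distinct values (and noting 0 appears from a-a):
A - A = {-8, -7, -6, -4, -3, -2, -1, 0, 1, 2, 3, 4, 6, 7, 8}
|A - A| = 15

A - A = {-8, -7, -6, -4, -3, -2, -1, 0, 1, 2, 3, 4, 6, 7, 8}


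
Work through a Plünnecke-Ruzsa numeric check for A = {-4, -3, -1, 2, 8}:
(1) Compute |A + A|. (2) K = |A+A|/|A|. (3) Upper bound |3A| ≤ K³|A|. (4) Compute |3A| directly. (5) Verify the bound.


|A| = 5.
Step 1: Compute A + A by enumerating all 25 pairs.
A + A = {-8, -7, -6, -5, -4, -2, -1, 1, 4, 5, 7, 10, 16}, so |A + A| = 13.
Step 2: Doubling constant K = |A + A|/|A| = 13/5 = 13/5 ≈ 2.6000.
Step 3: Plünnecke-Ruzsa gives |3A| ≤ K³·|A| = (2.6000)³ · 5 ≈ 87.8800.
Step 4: Compute 3A = A + A + A directly by enumerating all triples (a,b,c) ∈ A³; |3A| = 24.
Step 5: Check 24 ≤ 87.8800? Yes ✓.

K = 13/5, Plünnecke-Ruzsa bound K³|A| ≈ 87.8800, |3A| = 24, inequality holds.


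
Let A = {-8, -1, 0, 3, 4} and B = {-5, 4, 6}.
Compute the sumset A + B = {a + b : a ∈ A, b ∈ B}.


A + B = {a + b : a ∈ A, b ∈ B}.
Enumerate all |A|·|B| = 5·3 = 15 pairs (a, b) and collect distinct sums.
a = -8: -8+-5=-13, -8+4=-4, -8+6=-2
a = -1: -1+-5=-6, -1+4=3, -1+6=5
a = 0: 0+-5=-5, 0+4=4, 0+6=6
a = 3: 3+-5=-2, 3+4=7, 3+6=9
a = 4: 4+-5=-1, 4+4=8, 4+6=10
Collecting distinct sums: A + B = {-13, -6, -5, -4, -2, -1, 3, 4, 5, 6, 7, 8, 9, 10}
|A + B| = 14

A + B = {-13, -6, -5, -4, -2, -1, 3, 4, 5, 6, 7, 8, 9, 10}


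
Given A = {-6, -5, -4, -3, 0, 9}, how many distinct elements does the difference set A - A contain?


A - A = {a - a' : a, a' ∈ A}; |A| = 6.
Bounds: 2|A|-1 ≤ |A - A| ≤ |A|² - |A| + 1, i.e. 11 ≤ |A - A| ≤ 31.
Note: 0 ∈ A - A always (from a - a). The set is symmetric: if d ∈ A - A then -d ∈ A - A.
Enumerate nonzero differences d = a - a' with a > a' (then include -d):
Positive differences: {1, 2, 3, 4, 5, 6, 9, 12, 13, 14, 15}
Full difference set: {0} ∪ (positive diffs) ∪ (negative diffs).
|A - A| = 1 + 2·11 = 23 (matches direct enumeration: 23).

|A - A| = 23


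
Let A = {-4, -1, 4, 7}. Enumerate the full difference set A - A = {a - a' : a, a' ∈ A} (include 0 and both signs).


A - A = {a - a' : a, a' ∈ A}.
Compute a - a' for each ordered pair (a, a'):
a = -4: -4--4=0, -4--1=-3, -4-4=-8, -4-7=-11
a = -1: -1--4=3, -1--1=0, -1-4=-5, -1-7=-8
a = 4: 4--4=8, 4--1=5, 4-4=0, 4-7=-3
a = 7: 7--4=11, 7--1=8, 7-4=3, 7-7=0
Collecting distinct values (and noting 0 appears from a-a):
A - A = {-11, -8, -5, -3, 0, 3, 5, 8, 11}
|A - A| = 9

A - A = {-11, -8, -5, -3, 0, 3, 5, 8, 11}


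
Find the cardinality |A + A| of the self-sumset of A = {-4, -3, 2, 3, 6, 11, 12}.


A + A = {a + a' : a, a' ∈ A}; |A| = 7.
General bounds: 2|A| - 1 ≤ |A + A| ≤ |A|(|A|+1)/2, i.e. 13 ≤ |A + A| ≤ 28.
Lower bound 2|A|-1 is attained iff A is an arithmetic progression.
Enumerate sums a + a' for a ≤ a' (symmetric, so this suffices):
a = -4: -4+-4=-8, -4+-3=-7, -4+2=-2, -4+3=-1, -4+6=2, -4+11=7, -4+12=8
a = -3: -3+-3=-6, -3+2=-1, -3+3=0, -3+6=3, -3+11=8, -3+12=9
a = 2: 2+2=4, 2+3=5, 2+6=8, 2+11=13, 2+12=14
a = 3: 3+3=6, 3+6=9, 3+11=14, 3+12=15
a = 6: 6+6=12, 6+11=17, 6+12=18
a = 11: 11+11=22, 11+12=23
a = 12: 12+12=24
Distinct sums: {-8, -7, -6, -2, -1, 0, 2, 3, 4, 5, 6, 7, 8, 9, 12, 13, 14, 15, 17, 18, 22, 23, 24}
|A + A| = 23

|A + A| = 23


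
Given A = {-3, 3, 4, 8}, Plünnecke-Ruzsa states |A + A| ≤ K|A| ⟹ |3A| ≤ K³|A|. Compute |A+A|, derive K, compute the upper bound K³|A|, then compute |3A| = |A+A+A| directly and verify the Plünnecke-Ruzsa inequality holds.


|A| = 4.
Step 1: Compute A + A by enumerating all 16 pairs.
A + A = {-6, 0, 1, 5, 6, 7, 8, 11, 12, 16}, so |A + A| = 10.
Step 2: Doubling constant K = |A + A|/|A| = 10/4 = 10/4 ≈ 2.5000.
Step 3: Plünnecke-Ruzsa gives |3A| ≤ K³·|A| = (2.5000)³ · 4 ≈ 62.5000.
Step 4: Compute 3A = A + A + A directly by enumerating all triples (a,b,c) ∈ A³; |3A| = 19.
Step 5: Check 19 ≤ 62.5000? Yes ✓.

K = 10/4, Plünnecke-Ruzsa bound K³|A| ≈ 62.5000, |3A| = 19, inequality holds.


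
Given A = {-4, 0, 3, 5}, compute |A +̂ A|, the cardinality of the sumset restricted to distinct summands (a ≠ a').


Restricted sumset: A +̂ A = {a + a' : a ∈ A, a' ∈ A, a ≠ a'}.
Equivalently, take A + A and drop any sum 2a that is achievable ONLY as a + a for a ∈ A (i.e. sums representable only with equal summands).
Enumerate pairs (a, a') with a < a' (symmetric, so each unordered pair gives one sum; this covers all a ≠ a'):
  -4 + 0 = -4
  -4 + 3 = -1
  -4 + 5 = 1
  0 + 3 = 3
  0 + 5 = 5
  3 + 5 = 8
Collected distinct sums: {-4, -1, 1, 3, 5, 8}
|A +̂ A| = 6
(Reference bound: |A +̂ A| ≥ 2|A| - 3 for |A| ≥ 2, with |A| = 4 giving ≥ 5.)

|A +̂ A| = 6


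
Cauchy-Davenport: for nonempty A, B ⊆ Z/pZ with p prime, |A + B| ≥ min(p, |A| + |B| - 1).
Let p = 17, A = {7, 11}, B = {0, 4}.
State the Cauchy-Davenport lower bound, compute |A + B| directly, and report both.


Cauchy-Davenport: |A + B| ≥ min(p, |A| + |B| - 1) for A, B nonempty in Z/pZ.
|A| = 2, |B| = 2, p = 17.
CD lower bound = min(17, 2 + 2 - 1) = min(17, 3) = 3.
Compute A + B mod 17 directly:
a = 7: 7+0=7, 7+4=11
a = 11: 11+0=11, 11+4=15
A + B = {7, 11, 15}, so |A + B| = 3.
Verify: 3 ≥ 3? Yes ✓.

CD lower bound = 3, actual |A + B| = 3.


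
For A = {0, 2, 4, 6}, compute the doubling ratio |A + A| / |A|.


|A| = 4.
Compute A + A by enumerating all 16 pairs.
A + A = {0, 2, 4, 6, 8, 10, 12}, so |A + A| = 7.
K = |A + A| / |A| = 7/4 (already in lowest terms) ≈ 1.7500.
Reference: AP of size 4 gives K = 7/4 ≈ 1.7500; a fully generic set of size 4 gives K ≈ 2.5000.

|A| = 4, |A + A| = 7, K = 7/4.


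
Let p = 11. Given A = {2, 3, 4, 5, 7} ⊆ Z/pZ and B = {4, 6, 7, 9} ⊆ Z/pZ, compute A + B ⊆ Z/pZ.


Work in Z/11Z: reduce every sum a + b modulo 11.
Enumerate all 20 pairs:
a = 2: 2+4=6, 2+6=8, 2+7=9, 2+9=0
a = 3: 3+4=7, 3+6=9, 3+7=10, 3+9=1
a = 4: 4+4=8, 4+6=10, 4+7=0, 4+9=2
a = 5: 5+4=9, 5+6=0, 5+7=1, 5+9=3
a = 7: 7+4=0, 7+6=2, 7+7=3, 7+9=5
Distinct residues collected: {0, 1, 2, 3, 5, 6, 7, 8, 9, 10}
|A + B| = 10 (out of 11 total residues).

A + B = {0, 1, 2, 3, 5, 6, 7, 8, 9, 10}


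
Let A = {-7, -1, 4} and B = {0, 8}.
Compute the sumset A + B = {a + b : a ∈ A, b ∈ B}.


A + B = {a + b : a ∈ A, b ∈ B}.
Enumerate all |A|·|B| = 3·2 = 6 pairs (a, b) and collect distinct sums.
a = -7: -7+0=-7, -7+8=1
a = -1: -1+0=-1, -1+8=7
a = 4: 4+0=4, 4+8=12
Collecting distinct sums: A + B = {-7, -1, 1, 4, 7, 12}
|A + B| = 6

A + B = {-7, -1, 1, 4, 7, 12}


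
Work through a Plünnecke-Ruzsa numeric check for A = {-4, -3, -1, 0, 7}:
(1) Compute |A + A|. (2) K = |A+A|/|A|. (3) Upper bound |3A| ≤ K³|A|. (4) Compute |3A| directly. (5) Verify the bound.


|A| = 5.
Step 1: Compute A + A by enumerating all 25 pairs.
A + A = {-8, -7, -6, -5, -4, -3, -2, -1, 0, 3, 4, 6, 7, 14}, so |A + A| = 14.
Step 2: Doubling constant K = |A + A|/|A| = 14/5 = 14/5 ≈ 2.8000.
Step 3: Plünnecke-Ruzsa gives |3A| ≤ K³·|A| = (2.8000)³ · 5 ≈ 109.7600.
Step 4: Compute 3A = A + A + A directly by enumerating all triples (a,b,c) ∈ A³; |3A| = 25.
Step 5: Check 25 ≤ 109.7600? Yes ✓.

K = 14/5, Plünnecke-Ruzsa bound K³|A| ≈ 109.7600, |3A| = 25, inequality holds.


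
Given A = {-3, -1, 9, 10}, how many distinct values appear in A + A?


A + A = {a + a' : a, a' ∈ A}; |A| = 4.
General bounds: 2|A| - 1 ≤ |A + A| ≤ |A|(|A|+1)/2, i.e. 7 ≤ |A + A| ≤ 10.
Lower bound 2|A|-1 is attained iff A is an arithmetic progression.
Enumerate sums a + a' for a ≤ a' (symmetric, so this suffices):
a = -3: -3+-3=-6, -3+-1=-4, -3+9=6, -3+10=7
a = -1: -1+-1=-2, -1+9=8, -1+10=9
a = 9: 9+9=18, 9+10=19
a = 10: 10+10=20
Distinct sums: {-6, -4, -2, 6, 7, 8, 9, 18, 19, 20}
|A + A| = 10

|A + A| = 10


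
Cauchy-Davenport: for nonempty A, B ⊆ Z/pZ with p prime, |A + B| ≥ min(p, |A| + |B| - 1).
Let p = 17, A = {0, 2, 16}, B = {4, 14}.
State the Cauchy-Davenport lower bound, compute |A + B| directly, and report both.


Cauchy-Davenport: |A + B| ≥ min(p, |A| + |B| - 1) for A, B nonempty in Z/pZ.
|A| = 3, |B| = 2, p = 17.
CD lower bound = min(17, 3 + 2 - 1) = min(17, 4) = 4.
Compute A + B mod 17 directly:
a = 0: 0+4=4, 0+14=14
a = 2: 2+4=6, 2+14=16
a = 16: 16+4=3, 16+14=13
A + B = {3, 4, 6, 13, 14, 16}, so |A + B| = 6.
Verify: 6 ≥ 4? Yes ✓.

CD lower bound = 4, actual |A + B| = 6.


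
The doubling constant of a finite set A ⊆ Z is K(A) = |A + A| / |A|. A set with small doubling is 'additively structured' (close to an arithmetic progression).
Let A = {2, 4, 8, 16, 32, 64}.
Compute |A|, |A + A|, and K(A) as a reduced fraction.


|A| = 6.
Compute A + A by enumerating all 36 pairs.
A + A = {4, 6, 8, 10, 12, 16, 18, 20, 24, 32, 34, 36, 40, 48, 64, 66, 68, 72, 80, 96, 128}, so |A + A| = 21.
K = |A + A| / |A| = 21/6 = 7/2 ≈ 3.5000.
Reference: AP of size 6 gives K = 11/6 ≈ 1.8333; a fully generic set of size 6 gives K ≈ 3.5000.

|A| = 6, |A + A| = 21, K = 21/6 = 7/2.


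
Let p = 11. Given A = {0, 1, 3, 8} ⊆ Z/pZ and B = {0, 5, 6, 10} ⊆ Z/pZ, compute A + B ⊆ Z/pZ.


Work in Z/11Z: reduce every sum a + b modulo 11.
Enumerate all 16 pairs:
a = 0: 0+0=0, 0+5=5, 0+6=6, 0+10=10
a = 1: 1+0=1, 1+5=6, 1+6=7, 1+10=0
a = 3: 3+0=3, 3+5=8, 3+6=9, 3+10=2
a = 8: 8+0=8, 8+5=2, 8+6=3, 8+10=7
Distinct residues collected: {0, 1, 2, 3, 5, 6, 7, 8, 9, 10}
|A + B| = 10 (out of 11 total residues).

A + B = {0, 1, 2, 3, 5, 6, 7, 8, 9, 10}
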